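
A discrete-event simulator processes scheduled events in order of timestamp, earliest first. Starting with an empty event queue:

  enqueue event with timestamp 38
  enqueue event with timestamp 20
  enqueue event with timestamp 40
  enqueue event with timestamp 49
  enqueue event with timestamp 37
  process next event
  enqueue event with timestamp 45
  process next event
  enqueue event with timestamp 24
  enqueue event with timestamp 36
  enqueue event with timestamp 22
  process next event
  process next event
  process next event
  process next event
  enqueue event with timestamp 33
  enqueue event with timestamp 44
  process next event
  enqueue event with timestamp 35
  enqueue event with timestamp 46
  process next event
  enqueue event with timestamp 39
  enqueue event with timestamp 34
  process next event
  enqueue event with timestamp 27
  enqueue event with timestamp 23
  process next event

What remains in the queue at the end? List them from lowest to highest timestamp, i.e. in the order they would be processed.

27, 39, 40, 44, 45, 46, 49

insert 38 → {38}
insert 20 → {20, 38}
insert 40 → {20, 38, 40}
insert 49 → {20, 38, 40, 49}
insert 37 → {20, 37, 38, 40, 49}
process next event → 20; now {37, 38, 40, 49}
insert 45 → {37, 38, 40, 45, 49}
process next event → 37; now {38, 40, 45, 49}
insert 24 → {24, 38, 40, 45, 49}
insert 36 → {24, 36, 38, 40, 45, 49}
insert 22 → {22, 24, 36, 38, 40, 45, 49}
process next event → 22; now {24, 36, 38, 40, 45, 49}
process next event → 24; now {36, 38, 40, 45, 49}
process next event → 36; now {38, 40, 45, 49}
process next event → 38; now {40, 45, 49}
insert 33 → {33, 40, 45, 49}
insert 44 → {33, 40, 44, 45, 49}
process next event → 33; now {40, 44, 45, 49}
insert 35 → {35, 40, 44, 45, 49}
insert 46 → {35, 40, 44, 45, 46, 49}
process next event → 35; now {40, 44, 45, 46, 49}
insert 39 → {39, 40, 44, 45, 46, 49}
insert 34 → {34, 39, 40, 44, 45, 46, 49}
process next event → 34; now {39, 40, 44, 45, 46, 49}
insert 27 → {27, 39, 40, 44, 45, 46, 49}
insert 23 → {23, 27, 39, 40, 44, 45, 46, 49}
process next event → 23; now {27, 39, 40, 44, 45, 46, 49}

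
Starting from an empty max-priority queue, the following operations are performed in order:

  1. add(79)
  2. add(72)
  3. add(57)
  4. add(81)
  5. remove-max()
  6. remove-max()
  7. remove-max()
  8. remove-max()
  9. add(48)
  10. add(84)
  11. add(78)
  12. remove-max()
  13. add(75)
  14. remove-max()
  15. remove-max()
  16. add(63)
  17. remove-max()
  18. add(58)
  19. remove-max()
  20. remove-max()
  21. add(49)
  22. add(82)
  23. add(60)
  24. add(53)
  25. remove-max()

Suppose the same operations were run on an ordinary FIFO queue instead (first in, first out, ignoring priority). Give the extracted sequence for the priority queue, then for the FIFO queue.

priority queue: 81 → 79 → 72 → 57 → 84 → 78 → 75 → 63 → 58 → 48 → 82; FIFO queue: 79, 72, 57, 81, 48, 84, 78, 75, 63, 58, 49

insert 79 → {79}
insert 72 → {79, 72}
insert 57 → {79, 72, 57}
insert 81 → {81, 79, 72, 57}
remove-max → 81; now {79, 72, 57}
remove-max → 79; now {72, 57}
remove-max → 72; now {57}
remove-max → 57; now {}
insert 48 → {48}
insert 84 → {84, 48}
insert 78 → {84, 78, 48}
remove-max → 84; now {78, 48}
insert 75 → {78, 75, 48}
remove-max → 78; now {75, 48}
remove-max → 75; now {48}
insert 63 → {63, 48}
remove-max → 63; now {48}
insert 58 → {58, 48}
remove-max → 58; now {48}
remove-max → 48; now {}
insert 49 → {49}
insert 82 → {82, 49}
insert 60 → {82, 60, 49}
insert 53 → {82, 60, 53, 49}
remove-max → 82; now {60, 53, 49}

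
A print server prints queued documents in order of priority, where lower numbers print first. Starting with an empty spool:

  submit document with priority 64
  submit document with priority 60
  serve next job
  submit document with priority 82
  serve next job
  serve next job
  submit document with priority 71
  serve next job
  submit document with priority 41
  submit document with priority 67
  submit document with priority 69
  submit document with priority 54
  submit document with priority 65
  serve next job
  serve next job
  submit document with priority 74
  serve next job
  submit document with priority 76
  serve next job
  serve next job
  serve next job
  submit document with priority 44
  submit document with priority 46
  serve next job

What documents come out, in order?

insert 64 → {64}
insert 60 → {60, 64}
serve next job → 60; now {64}
insert 82 → {64, 82}
serve next job → 64; now {82}
serve next job → 82; now {}
insert 71 → {71}
serve next job → 71; now {}
insert 41 → {41}
insert 67 → {41, 67}
insert 69 → {41, 67, 69}
insert 54 → {41, 54, 67, 69}
insert 65 → {41, 54, 65, 67, 69}
serve next job → 41; now {54, 65, 67, 69}
serve next job → 54; now {65, 67, 69}
insert 74 → {65, 67, 69, 74}
serve next job → 65; now {67, 69, 74}
insert 76 → {67, 69, 74, 76}
serve next job → 67; now {69, 74, 76}
serve next job → 69; now {74, 76}
serve next job → 74; now {76}
insert 44 → {44, 76}
insert 46 → {44, 46, 76}
serve next job → 44; now {46, 76}

[60, 64, 82, 71, 41, 54, 65, 67, 69, 74, 44]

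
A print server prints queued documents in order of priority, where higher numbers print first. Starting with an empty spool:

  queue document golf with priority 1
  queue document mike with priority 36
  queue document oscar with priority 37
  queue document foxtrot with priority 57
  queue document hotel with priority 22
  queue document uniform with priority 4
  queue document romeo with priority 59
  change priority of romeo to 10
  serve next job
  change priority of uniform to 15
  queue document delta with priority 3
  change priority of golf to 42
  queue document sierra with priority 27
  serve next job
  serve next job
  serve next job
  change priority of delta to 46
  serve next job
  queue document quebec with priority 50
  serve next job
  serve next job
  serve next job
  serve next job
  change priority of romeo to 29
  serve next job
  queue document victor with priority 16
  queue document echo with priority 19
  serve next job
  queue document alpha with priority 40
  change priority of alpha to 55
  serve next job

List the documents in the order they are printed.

foxtrot, golf, oscar, mike, delta, quebec, sierra, hotel, uniform, romeo, echo, alpha

add golf (priority 1) → {golf:1}
add mike (priority 36) → {mike:36, golf:1}
add oscar (priority 37) → {oscar:37, mike:36, golf:1}
add foxtrot (priority 57) → {foxtrot:57, oscar:37, mike:36, golf:1}
add hotel (priority 22) → {foxtrot:57, oscar:37, mike:36, hotel:22, golf:1}
add uniform (priority 4) → {foxtrot:57, oscar:37, mike:36, hotel:22, uniform:4, golf:1}
add romeo (priority 59) → {romeo:59, foxtrot:57, oscar:37, mike:36, hotel:22, uniform:4, golf:1}
update romeo to priority 10 → {foxtrot:57, oscar:37, mike:36, hotel:22, romeo:10, uniform:4, golf:1}
serve next job → foxtrot; now {oscar:37, mike:36, hotel:22, romeo:10, uniform:4, golf:1}
update uniform to priority 15 → {oscar:37, mike:36, hotel:22, uniform:15, romeo:10, golf:1}
add delta (priority 3) → {oscar:37, mike:36, hotel:22, uniform:15, romeo:10, delta:3, golf:1}
update golf to priority 42 → {golf:42, oscar:37, mike:36, hotel:22, uniform:15, romeo:10, delta:3}
add sierra (priority 27) → {golf:42, oscar:37, mike:36, sierra:27, hotel:22, uniform:15, romeo:10, delta:3}
serve next job → golf; now {oscar:37, mike:36, sierra:27, hotel:22, uniform:15, romeo:10, delta:3}
serve next job → oscar; now {mike:36, sierra:27, hotel:22, uniform:15, romeo:10, delta:3}
serve next job → mike; now {sierra:27, hotel:22, uniform:15, romeo:10, delta:3}
update delta to priority 46 → {delta:46, sierra:27, hotel:22, uniform:15, romeo:10}
serve next job → delta; now {sierra:27, hotel:22, uniform:15, romeo:10}
add quebec (priority 50) → {quebec:50, sierra:27, hotel:22, uniform:15, romeo:10}
serve next job → quebec; now {sierra:27, hotel:22, uniform:15, romeo:10}
serve next job → sierra; now {hotel:22, uniform:15, romeo:10}
serve next job → hotel; now {uniform:15, romeo:10}
serve next job → uniform; now {romeo:10}
update romeo to priority 29 → {romeo:29}
serve next job → romeo; now {}
add victor (priority 16) → {victor:16}
add echo (priority 19) → {echo:19, victor:16}
serve next job → echo; now {victor:16}
add alpha (priority 40) → {alpha:40, victor:16}
update alpha to priority 55 → {alpha:55, victor:16}
serve next job → alpha; now {victor:16}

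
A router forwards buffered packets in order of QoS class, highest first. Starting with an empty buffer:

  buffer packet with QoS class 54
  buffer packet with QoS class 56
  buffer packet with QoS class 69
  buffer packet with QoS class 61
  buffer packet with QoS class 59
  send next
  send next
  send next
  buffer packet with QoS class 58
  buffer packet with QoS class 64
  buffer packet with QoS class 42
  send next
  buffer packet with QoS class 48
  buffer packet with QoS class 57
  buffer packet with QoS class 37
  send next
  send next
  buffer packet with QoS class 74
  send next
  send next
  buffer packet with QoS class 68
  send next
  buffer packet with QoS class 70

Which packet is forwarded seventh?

insert 54 → {54}
insert 56 → {56, 54}
insert 69 → {69, 56, 54}
insert 61 → {69, 61, 56, 54}
insert 59 → {69, 61, 59, 56, 54}
send next → 69; now {61, 59, 56, 54}
send next → 61; now {59, 56, 54}
send next → 59; now {56, 54}
insert 58 → {58, 56, 54}
insert 64 → {64, 58, 56, 54}
insert 42 → {64, 58, 56, 54, 42}
send next → 64; now {58, 56, 54, 42}
insert 48 → {58, 56, 54, 48, 42}
insert 57 → {58, 57, 56, 54, 48, 42}
insert 37 → {58, 57, 56, 54, 48, 42, 37}
send next → 58; now {57, 56, 54, 48, 42, 37}
send next → 57; now {56, 54, 48, 42, 37}
insert 74 → {74, 56, 54, 48, 42, 37}
send next → 74; now {56, 54, 48, 42, 37}
send next → 56; now {54, 48, 42, 37}
insert 68 → {68, 54, 48, 42, 37}
send next → 68; now {54, 48, 42, 37}
insert 70 → {70, 54, 48, 42, 37}

74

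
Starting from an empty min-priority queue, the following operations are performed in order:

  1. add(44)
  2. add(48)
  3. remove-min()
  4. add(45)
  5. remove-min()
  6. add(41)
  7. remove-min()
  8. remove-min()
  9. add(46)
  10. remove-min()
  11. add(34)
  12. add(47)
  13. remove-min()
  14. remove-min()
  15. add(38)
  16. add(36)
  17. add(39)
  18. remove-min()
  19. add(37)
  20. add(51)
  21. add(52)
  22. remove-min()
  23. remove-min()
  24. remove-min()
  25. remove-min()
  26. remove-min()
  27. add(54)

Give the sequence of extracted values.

insert 44 → {44}
insert 48 → {44, 48}
remove-min → 44; now {48}
insert 45 → {45, 48}
remove-min → 45; now {48}
insert 41 → {41, 48}
remove-min → 41; now {48}
remove-min → 48; now {}
insert 46 → {46}
remove-min → 46; now {}
insert 34 → {34}
insert 47 → {34, 47}
remove-min → 34; now {47}
remove-min → 47; now {}
insert 38 → {38}
insert 36 → {36, 38}
insert 39 → {36, 38, 39}
remove-min → 36; now {38, 39}
insert 37 → {37, 38, 39}
insert 51 → {37, 38, 39, 51}
insert 52 → {37, 38, 39, 51, 52}
remove-min → 37; now {38, 39, 51, 52}
remove-min → 38; now {39, 51, 52}
remove-min → 39; now {51, 52}
remove-min → 51; now {52}
remove-min → 52; now {}
insert 54 → {54}

[44, 45, 41, 48, 46, 34, 47, 36, 37, 38, 39, 51, 52]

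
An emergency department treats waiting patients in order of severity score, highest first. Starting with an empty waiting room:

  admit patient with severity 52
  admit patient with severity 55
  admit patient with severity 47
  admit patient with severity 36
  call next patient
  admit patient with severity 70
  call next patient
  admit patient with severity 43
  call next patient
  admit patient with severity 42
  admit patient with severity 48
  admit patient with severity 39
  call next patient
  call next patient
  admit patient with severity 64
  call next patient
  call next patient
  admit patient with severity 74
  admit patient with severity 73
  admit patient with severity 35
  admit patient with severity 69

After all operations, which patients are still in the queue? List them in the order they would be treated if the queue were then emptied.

insert 52 → {52}
insert 55 → {55, 52}
insert 47 → {55, 52, 47}
insert 36 → {55, 52, 47, 36}
call next patient → 55; now {52, 47, 36}
insert 70 → {70, 52, 47, 36}
call next patient → 70; now {52, 47, 36}
insert 43 → {52, 47, 43, 36}
call next patient → 52; now {47, 43, 36}
insert 42 → {47, 43, 42, 36}
insert 48 → {48, 47, 43, 42, 36}
insert 39 → {48, 47, 43, 42, 39, 36}
call next patient → 48; now {47, 43, 42, 39, 36}
call next patient → 47; now {43, 42, 39, 36}
insert 64 → {64, 43, 42, 39, 36}
call next patient → 64; now {43, 42, 39, 36}
call next patient → 43; now {42, 39, 36}
insert 74 → {74, 42, 39, 36}
insert 73 → {74, 73, 42, 39, 36}
insert 35 → {74, 73, 42, 39, 36, 35}
insert 69 → {74, 73, 69, 42, 39, 36, 35}

74, 73, 69, 42, 39, 36, 35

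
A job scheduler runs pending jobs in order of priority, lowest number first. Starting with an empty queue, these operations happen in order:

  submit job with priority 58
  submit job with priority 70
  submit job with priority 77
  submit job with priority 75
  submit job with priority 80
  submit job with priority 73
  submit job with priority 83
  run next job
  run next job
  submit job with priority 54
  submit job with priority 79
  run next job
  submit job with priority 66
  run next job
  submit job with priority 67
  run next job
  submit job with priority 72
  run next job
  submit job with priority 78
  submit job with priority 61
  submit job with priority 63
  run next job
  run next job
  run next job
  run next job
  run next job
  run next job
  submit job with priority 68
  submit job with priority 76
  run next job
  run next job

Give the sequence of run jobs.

[58, 70, 54, 66, 67, 72, 61, 63, 73, 75, 77, 78, 68, 76]

insert 58 → {58}
insert 70 → {58, 70}
insert 77 → {58, 70, 77}
insert 75 → {58, 70, 75, 77}
insert 80 → {58, 70, 75, 77, 80}
insert 73 → {58, 70, 73, 75, 77, 80}
insert 83 → {58, 70, 73, 75, 77, 80, 83}
run next job → 58; now {70, 73, 75, 77, 80, 83}
run next job → 70; now {73, 75, 77, 80, 83}
insert 54 → {54, 73, 75, 77, 80, 83}
insert 79 → {54, 73, 75, 77, 79, 80, 83}
run next job → 54; now {73, 75, 77, 79, 80, 83}
insert 66 → {66, 73, 75, 77, 79, 80, 83}
run next job → 66; now {73, 75, 77, 79, 80, 83}
insert 67 → {67, 73, 75, 77, 79, 80, 83}
run next job → 67; now {73, 75, 77, 79, 80, 83}
insert 72 → {72, 73, 75, 77, 79, 80, 83}
run next job → 72; now {73, 75, 77, 79, 80, 83}
insert 78 → {73, 75, 77, 78, 79, 80, 83}
insert 61 → {61, 73, 75, 77, 78, 79, 80, 83}
insert 63 → {61, 63, 73, 75, 77, 78, 79, 80, 83}
run next job → 61; now {63, 73, 75, 77, 78, 79, 80, 83}
run next job → 63; now {73, 75, 77, 78, 79, 80, 83}
run next job → 73; now {75, 77, 78, 79, 80, 83}
run next job → 75; now {77, 78, 79, 80, 83}
run next job → 77; now {78, 79, 80, 83}
run next job → 78; now {79, 80, 83}
insert 68 → {68, 79, 80, 83}
insert 76 → {68, 76, 79, 80, 83}
run next job → 68; now {76, 79, 80, 83}
run next job → 76; now {79, 80, 83}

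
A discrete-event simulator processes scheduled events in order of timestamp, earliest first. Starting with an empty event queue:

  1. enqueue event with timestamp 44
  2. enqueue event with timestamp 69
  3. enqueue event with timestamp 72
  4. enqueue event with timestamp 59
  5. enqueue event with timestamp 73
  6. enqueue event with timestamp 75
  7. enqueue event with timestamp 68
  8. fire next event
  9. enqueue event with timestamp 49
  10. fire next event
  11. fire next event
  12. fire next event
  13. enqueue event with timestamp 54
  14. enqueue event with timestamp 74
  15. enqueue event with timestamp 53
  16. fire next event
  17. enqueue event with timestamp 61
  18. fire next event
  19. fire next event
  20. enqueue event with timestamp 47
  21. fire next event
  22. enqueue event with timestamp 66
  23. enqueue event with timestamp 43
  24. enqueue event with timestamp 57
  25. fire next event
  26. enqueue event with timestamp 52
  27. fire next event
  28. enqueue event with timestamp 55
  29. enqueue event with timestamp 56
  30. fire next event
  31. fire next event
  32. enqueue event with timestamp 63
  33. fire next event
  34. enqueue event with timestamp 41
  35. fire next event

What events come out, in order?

insert 44 → {44}
insert 69 → {44, 69}
insert 72 → {44, 69, 72}
insert 59 → {44, 59, 69, 72}
insert 73 → {44, 59, 69, 72, 73}
insert 75 → {44, 59, 69, 72, 73, 75}
insert 68 → {44, 59, 68, 69, 72, 73, 75}
fire next event → 44; now {59, 68, 69, 72, 73, 75}
insert 49 → {49, 59, 68, 69, 72, 73, 75}
fire next event → 49; now {59, 68, 69, 72, 73, 75}
fire next event → 59; now {68, 69, 72, 73, 75}
fire next event → 68; now {69, 72, 73, 75}
insert 54 → {54, 69, 72, 73, 75}
insert 74 → {54, 69, 72, 73, 74, 75}
insert 53 → {53, 54, 69, 72, 73, 74, 75}
fire next event → 53; now {54, 69, 72, 73, 74, 75}
insert 61 → {54, 61, 69, 72, 73, 74, 75}
fire next event → 54; now {61, 69, 72, 73, 74, 75}
fire next event → 61; now {69, 72, 73, 74, 75}
insert 47 → {47, 69, 72, 73, 74, 75}
fire next event → 47; now {69, 72, 73, 74, 75}
insert 66 → {66, 69, 72, 73, 74, 75}
insert 43 → {43, 66, 69, 72, 73, 74, 75}
insert 57 → {43, 57, 66, 69, 72, 73, 74, 75}
fire next event → 43; now {57, 66, 69, 72, 73, 74, 75}
insert 52 → {52, 57, 66, 69, 72, 73, 74, 75}
fire next event → 52; now {57, 66, 69, 72, 73, 74, 75}
insert 55 → {55, 57, 66, 69, 72, 73, 74, 75}
insert 56 → {55, 56, 57, 66, 69, 72, 73, 74, 75}
fire next event → 55; now {56, 57, 66, 69, 72, 73, 74, 75}
fire next event → 56; now {57, 66, 69, 72, 73, 74, 75}
insert 63 → {57, 63, 66, 69, 72, 73, 74, 75}
fire next event → 57; now {63, 66, 69, 72, 73, 74, 75}
insert 41 → {41, 63, 66, 69, 72, 73, 74, 75}
fire next event → 41; now {63, 66, 69, 72, 73, 74, 75}

[44, 49, 59, 68, 53, 54, 61, 47, 43, 52, 55, 56, 57, 41]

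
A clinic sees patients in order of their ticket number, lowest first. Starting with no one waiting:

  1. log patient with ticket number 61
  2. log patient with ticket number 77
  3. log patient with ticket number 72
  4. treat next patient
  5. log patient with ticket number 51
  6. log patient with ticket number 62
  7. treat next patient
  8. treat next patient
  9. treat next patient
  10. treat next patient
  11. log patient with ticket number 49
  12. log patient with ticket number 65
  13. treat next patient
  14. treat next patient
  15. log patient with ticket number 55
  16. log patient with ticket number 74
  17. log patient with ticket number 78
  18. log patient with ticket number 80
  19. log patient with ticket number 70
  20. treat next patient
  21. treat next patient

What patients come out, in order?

insert 61 → {61}
insert 77 → {61, 77}
insert 72 → {61, 72, 77}
treat next patient → 61; now {72, 77}
insert 51 → {51, 72, 77}
insert 62 → {51, 62, 72, 77}
treat next patient → 51; now {62, 72, 77}
treat next patient → 62; now {72, 77}
treat next patient → 72; now {77}
treat next patient → 77; now {}
insert 49 → {49}
insert 65 → {49, 65}
treat next patient → 49; now {65}
treat next patient → 65; now {}
insert 55 → {55}
insert 74 → {55, 74}
insert 78 → {55, 74, 78}
insert 80 → {55, 74, 78, 80}
insert 70 → {55, 70, 74, 78, 80}
treat next patient → 55; now {70, 74, 78, 80}
treat next patient → 70; now {74, 78, 80}

61 → 51 → 62 → 72 → 77 → 49 → 65 → 55 → 70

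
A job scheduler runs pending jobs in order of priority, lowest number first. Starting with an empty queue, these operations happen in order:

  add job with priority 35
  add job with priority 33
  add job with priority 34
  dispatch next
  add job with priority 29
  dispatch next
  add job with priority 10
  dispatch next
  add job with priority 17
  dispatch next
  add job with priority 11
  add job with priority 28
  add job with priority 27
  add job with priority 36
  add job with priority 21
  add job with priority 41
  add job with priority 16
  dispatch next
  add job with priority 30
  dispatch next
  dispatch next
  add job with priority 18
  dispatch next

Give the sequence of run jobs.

33, 29, 10, 17, 11, 16, 21, 18

insert 35 → {35}
insert 33 → {33, 35}
insert 34 → {33, 34, 35}
dispatch next → 33; now {34, 35}
insert 29 → {29, 34, 35}
dispatch next → 29; now {34, 35}
insert 10 → {10, 34, 35}
dispatch next → 10; now {34, 35}
insert 17 → {17, 34, 35}
dispatch next → 17; now {34, 35}
insert 11 → {11, 34, 35}
insert 28 → {11, 28, 34, 35}
insert 27 → {11, 27, 28, 34, 35}
insert 36 → {11, 27, 28, 34, 35, 36}
insert 21 → {11, 21, 27, 28, 34, 35, 36}
insert 41 → {11, 21, 27, 28, 34, 35, 36, 41}
insert 16 → {11, 16, 21, 27, 28, 34, 35, 36, 41}
dispatch next → 11; now {16, 21, 27, 28, 34, 35, 36, 41}
insert 30 → {16, 21, 27, 28, 30, 34, 35, 36, 41}
dispatch next → 16; now {21, 27, 28, 30, 34, 35, 36, 41}
dispatch next → 21; now {27, 28, 30, 34, 35, 36, 41}
insert 18 → {18, 27, 28, 30, 34, 35, 36, 41}
dispatch next → 18; now {27, 28, 30, 34, 35, 36, 41}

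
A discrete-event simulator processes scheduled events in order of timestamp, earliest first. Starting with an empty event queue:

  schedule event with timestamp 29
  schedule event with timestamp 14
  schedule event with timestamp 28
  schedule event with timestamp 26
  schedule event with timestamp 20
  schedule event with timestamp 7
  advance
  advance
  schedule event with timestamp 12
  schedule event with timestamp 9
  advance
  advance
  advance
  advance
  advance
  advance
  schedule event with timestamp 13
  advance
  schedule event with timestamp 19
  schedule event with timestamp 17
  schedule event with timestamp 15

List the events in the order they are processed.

7, 14, 9, 12, 20, 26, 28, 29, 13

insert 29 → {29}
insert 14 → {14, 29}
insert 28 → {14, 28, 29}
insert 26 → {14, 26, 28, 29}
insert 20 → {14, 20, 26, 28, 29}
insert 7 → {7, 14, 20, 26, 28, 29}
advance → 7; now {14, 20, 26, 28, 29}
advance → 14; now {20, 26, 28, 29}
insert 12 → {12, 20, 26, 28, 29}
insert 9 → {9, 12, 20, 26, 28, 29}
advance → 9; now {12, 20, 26, 28, 29}
advance → 12; now {20, 26, 28, 29}
advance → 20; now {26, 28, 29}
advance → 26; now {28, 29}
advance → 28; now {29}
advance → 29; now {}
insert 13 → {13}
advance → 13; now {}
insert 19 → {19}
insert 17 → {17, 19}
insert 15 → {15, 17, 19}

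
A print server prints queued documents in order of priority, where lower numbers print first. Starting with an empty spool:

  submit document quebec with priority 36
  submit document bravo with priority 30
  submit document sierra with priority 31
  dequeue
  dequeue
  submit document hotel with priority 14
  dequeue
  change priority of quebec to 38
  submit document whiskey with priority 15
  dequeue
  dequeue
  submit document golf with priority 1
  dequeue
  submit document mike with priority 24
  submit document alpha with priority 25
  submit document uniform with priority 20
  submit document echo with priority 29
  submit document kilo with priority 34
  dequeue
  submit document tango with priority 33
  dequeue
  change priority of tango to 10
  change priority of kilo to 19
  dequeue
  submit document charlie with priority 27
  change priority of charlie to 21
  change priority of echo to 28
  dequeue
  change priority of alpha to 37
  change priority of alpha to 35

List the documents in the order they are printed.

add quebec (priority 36) → {quebec:36}
add bravo (priority 30) → {bravo:30, quebec:36}
add sierra (priority 31) → {bravo:30, sierra:31, quebec:36}
dequeue → bravo; now {sierra:31, quebec:36}
dequeue → sierra; now {quebec:36}
add hotel (priority 14) → {hotel:14, quebec:36}
dequeue → hotel; now {quebec:36}
update quebec to priority 38 → {quebec:38}
add whiskey (priority 15) → {whiskey:15, quebec:38}
dequeue → whiskey; now {quebec:38}
dequeue → quebec; now {}
add golf (priority 1) → {golf:1}
dequeue → golf; now {}
add mike (priority 24) → {mike:24}
add alpha (priority 25) → {mike:24, alpha:25}
add uniform (priority 20) → {uniform:20, mike:24, alpha:25}
add echo (priority 29) → {uniform:20, mike:24, alpha:25, echo:29}
add kilo (priority 34) → {uniform:20, mike:24, alpha:25, echo:29, kilo:34}
dequeue → uniform; now {mike:24, alpha:25, echo:29, kilo:34}
add tango (priority 33) → {mike:24, alpha:25, echo:29, tango:33, kilo:34}
dequeue → mike; now {alpha:25, echo:29, tango:33, kilo:34}
update tango to priority 10 → {tango:10, alpha:25, echo:29, kilo:34}
update kilo to priority 19 → {tango:10, kilo:19, alpha:25, echo:29}
dequeue → tango; now {kilo:19, alpha:25, echo:29}
add charlie (priority 27) → {kilo:19, alpha:25, charlie:27, echo:29}
update charlie to priority 21 → {kilo:19, charlie:21, alpha:25, echo:29}
update echo to priority 28 → {kilo:19, charlie:21, alpha:25, echo:28}
dequeue → kilo; now {charlie:21, alpha:25, echo:28}
update alpha to priority 37 → {charlie:21, echo:28, alpha:37}
update alpha to priority 35 → {charlie:21, echo:28, alpha:35}

bravo, sierra, hotel, whiskey, quebec, golf, uniform, mike, tango, kilo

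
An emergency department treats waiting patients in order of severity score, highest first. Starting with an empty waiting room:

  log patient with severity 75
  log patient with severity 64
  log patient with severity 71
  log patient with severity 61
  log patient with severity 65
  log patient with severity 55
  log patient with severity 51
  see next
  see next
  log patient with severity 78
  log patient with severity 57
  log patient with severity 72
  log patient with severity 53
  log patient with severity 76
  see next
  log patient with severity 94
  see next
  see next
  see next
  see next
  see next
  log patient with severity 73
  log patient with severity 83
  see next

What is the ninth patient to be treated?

83

insert 75 → {75}
insert 64 → {75, 64}
insert 71 → {75, 71, 64}
insert 61 → {75, 71, 64, 61}
insert 65 → {75, 71, 65, 64, 61}
insert 55 → {75, 71, 65, 64, 61, 55}
insert 51 → {75, 71, 65, 64, 61, 55, 51}
see next → 75; now {71, 65, 64, 61, 55, 51}
see next → 71; now {65, 64, 61, 55, 51}
insert 78 → {78, 65, 64, 61, 55, 51}
insert 57 → {78, 65, 64, 61, 57, 55, 51}
insert 72 → {78, 72, 65, 64, 61, 57, 55, 51}
insert 53 → {78, 72, 65, 64, 61, 57, 55, 53, 51}
insert 76 → {78, 76, 72, 65, 64, 61, 57, 55, 53, 51}
see next → 78; now {76, 72, 65, 64, 61, 57, 55, 53, 51}
insert 94 → {94, 76, 72, 65, 64, 61, 57, 55, 53, 51}
see next → 94; now {76, 72, 65, 64, 61, 57, 55, 53, 51}
see next → 76; now {72, 65, 64, 61, 57, 55, 53, 51}
see next → 72; now {65, 64, 61, 57, 55, 53, 51}
see next → 65; now {64, 61, 57, 55, 53, 51}
see next → 64; now {61, 57, 55, 53, 51}
insert 73 → {73, 61, 57, 55, 53, 51}
insert 83 → {83, 73, 61, 57, 55, 53, 51}
see next → 83; now {73, 61, 57, 55, 53, 51}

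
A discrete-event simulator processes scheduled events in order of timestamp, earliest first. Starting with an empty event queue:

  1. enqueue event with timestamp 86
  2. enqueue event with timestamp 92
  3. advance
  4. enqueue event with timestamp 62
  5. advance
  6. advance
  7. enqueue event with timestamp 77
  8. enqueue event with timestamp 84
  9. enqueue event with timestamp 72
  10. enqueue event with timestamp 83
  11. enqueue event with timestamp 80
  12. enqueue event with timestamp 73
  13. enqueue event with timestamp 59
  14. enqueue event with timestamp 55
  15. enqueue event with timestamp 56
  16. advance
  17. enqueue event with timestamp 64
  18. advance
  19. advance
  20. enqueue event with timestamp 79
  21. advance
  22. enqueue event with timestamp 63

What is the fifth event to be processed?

insert 86 → {86}
insert 92 → {86, 92}
advance → 86; now {92}
insert 62 → {62, 92}
advance → 62; now {92}
advance → 92; now {}
insert 77 → {77}
insert 84 → {77, 84}
insert 72 → {72, 77, 84}
insert 83 → {72, 77, 83, 84}
insert 80 → {72, 77, 80, 83, 84}
insert 73 → {72, 73, 77, 80, 83, 84}
insert 59 → {59, 72, 73, 77, 80, 83, 84}
insert 55 → {55, 59, 72, 73, 77, 80, 83, 84}
insert 56 → {55, 56, 59, 72, 73, 77, 80, 83, 84}
advance → 55; now {56, 59, 72, 73, 77, 80, 83, 84}
insert 64 → {56, 59, 64, 72, 73, 77, 80, 83, 84}
advance → 56; now {59, 64, 72, 73, 77, 80, 83, 84}
advance → 59; now {64, 72, 73, 77, 80, 83, 84}
insert 79 → {64, 72, 73, 77, 79, 80, 83, 84}
advance → 64; now {72, 73, 77, 79, 80, 83, 84}
insert 63 → {63, 72, 73, 77, 79, 80, 83, 84}

56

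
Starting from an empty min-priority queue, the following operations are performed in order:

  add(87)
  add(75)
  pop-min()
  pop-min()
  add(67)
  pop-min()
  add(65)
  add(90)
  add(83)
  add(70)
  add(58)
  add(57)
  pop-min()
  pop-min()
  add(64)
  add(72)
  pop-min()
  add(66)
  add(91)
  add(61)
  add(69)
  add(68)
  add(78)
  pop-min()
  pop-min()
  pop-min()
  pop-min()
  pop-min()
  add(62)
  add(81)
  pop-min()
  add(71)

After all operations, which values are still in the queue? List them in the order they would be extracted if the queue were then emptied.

insert 87 → {87}
insert 75 → {75, 87}
pop-min → 75; now {87}
pop-min → 87; now {}
insert 67 → {67}
pop-min → 67; now {}
insert 65 → {65}
insert 90 → {65, 90}
insert 83 → {65, 83, 90}
insert 70 → {65, 70, 83, 90}
insert 58 → {58, 65, 70, 83, 90}
insert 57 → {57, 58, 65, 70, 83, 90}
pop-min → 57; now {58, 65, 70, 83, 90}
pop-min → 58; now {65, 70, 83, 90}
insert 64 → {64, 65, 70, 83, 90}
insert 72 → {64, 65, 70, 72, 83, 90}
pop-min → 64; now {65, 70, 72, 83, 90}
insert 66 → {65, 66, 70, 72, 83, 90}
insert 91 → {65, 66, 70, 72, 83, 90, 91}
insert 61 → {61, 65, 66, 70, 72, 83, 90, 91}
insert 69 → {61, 65, 66, 69, 70, 72, 83, 90, 91}
insert 68 → {61, 65, 66, 68, 69, 70, 72, 83, 90, 91}
insert 78 → {61, 65, 66, 68, 69, 70, 72, 78, 83, 90, 91}
pop-min → 61; now {65, 66, 68, 69, 70, 72, 78, 83, 90, 91}
pop-min → 65; now {66, 68, 69, 70, 72, 78, 83, 90, 91}
pop-min → 66; now {68, 69, 70, 72, 78, 83, 90, 91}
pop-min → 68; now {69, 70, 72, 78, 83, 90, 91}
pop-min → 69; now {70, 72, 78, 83, 90, 91}
insert 62 → {62, 70, 72, 78, 83, 90, 91}
insert 81 → {62, 70, 72, 78, 81, 83, 90, 91}
pop-min → 62; now {70, 72, 78, 81, 83, 90, 91}
insert 71 → {70, 71, 72, 78, 81, 83, 90, 91}

70, 71, 72, 78, 81, 83, 90, 91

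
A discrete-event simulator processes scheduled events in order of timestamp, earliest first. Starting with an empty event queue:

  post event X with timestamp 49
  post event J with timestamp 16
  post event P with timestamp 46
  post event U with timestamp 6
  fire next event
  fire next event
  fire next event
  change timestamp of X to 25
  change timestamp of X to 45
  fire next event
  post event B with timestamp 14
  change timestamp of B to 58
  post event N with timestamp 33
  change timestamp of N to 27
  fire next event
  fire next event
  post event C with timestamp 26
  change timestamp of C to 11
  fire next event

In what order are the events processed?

add X (timestamp 49) → {X:49}
add J (timestamp 16) → {J:16, X:49}
add P (timestamp 46) → {J:16, P:46, X:49}
add U (timestamp 6) → {U:6, J:16, P:46, X:49}
fire next event → U; now {J:16, P:46, X:49}
fire next event → J; now {P:46, X:49}
fire next event → P; now {X:49}
update X to timestamp 25 → {X:25}
update X to timestamp 45 → {X:45}
fire next event → X; now {}
add B (timestamp 14) → {B:14}
update B to timestamp 58 → {B:58}
add N (timestamp 33) → {N:33, B:58}
update N to timestamp 27 → {N:27, B:58}
fire next event → N; now {B:58}
fire next event → B; now {}
add C (timestamp 26) → {C:26}
update C to timestamp 11 → {C:11}
fire next event → C; now {}

U, J, P, X, N, B, C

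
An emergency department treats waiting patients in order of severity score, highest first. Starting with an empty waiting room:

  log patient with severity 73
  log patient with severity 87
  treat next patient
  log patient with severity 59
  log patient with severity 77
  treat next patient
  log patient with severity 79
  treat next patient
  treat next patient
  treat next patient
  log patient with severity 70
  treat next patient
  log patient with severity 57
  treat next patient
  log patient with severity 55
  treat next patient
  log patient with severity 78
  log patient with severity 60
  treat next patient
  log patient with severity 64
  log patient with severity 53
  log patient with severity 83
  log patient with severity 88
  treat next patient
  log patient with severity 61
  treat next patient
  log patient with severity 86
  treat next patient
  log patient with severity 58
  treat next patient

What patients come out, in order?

[87, 77, 79, 73, 59, 70, 57, 55, 78, 88, 83, 86, 64]

insert 73 → {73}
insert 87 → {87, 73}
treat next patient → 87; now {73}
insert 59 → {73, 59}
insert 77 → {77, 73, 59}
treat next patient → 77; now {73, 59}
insert 79 → {79, 73, 59}
treat next patient → 79; now {73, 59}
treat next patient → 73; now {59}
treat next patient → 59; now {}
insert 70 → {70}
treat next patient → 70; now {}
insert 57 → {57}
treat next patient → 57; now {}
insert 55 → {55}
treat next patient → 55; now {}
insert 78 → {78}
insert 60 → {78, 60}
treat next patient → 78; now {60}
insert 64 → {64, 60}
insert 53 → {64, 60, 53}
insert 83 → {83, 64, 60, 53}
insert 88 → {88, 83, 64, 60, 53}
treat next patient → 88; now {83, 64, 60, 53}
insert 61 → {83, 64, 61, 60, 53}
treat next patient → 83; now {64, 61, 60, 53}
insert 86 → {86, 64, 61, 60, 53}
treat next patient → 86; now {64, 61, 60, 53}
insert 58 → {64, 61, 60, 58, 53}
treat next patient → 64; now {61, 60, 58, 53}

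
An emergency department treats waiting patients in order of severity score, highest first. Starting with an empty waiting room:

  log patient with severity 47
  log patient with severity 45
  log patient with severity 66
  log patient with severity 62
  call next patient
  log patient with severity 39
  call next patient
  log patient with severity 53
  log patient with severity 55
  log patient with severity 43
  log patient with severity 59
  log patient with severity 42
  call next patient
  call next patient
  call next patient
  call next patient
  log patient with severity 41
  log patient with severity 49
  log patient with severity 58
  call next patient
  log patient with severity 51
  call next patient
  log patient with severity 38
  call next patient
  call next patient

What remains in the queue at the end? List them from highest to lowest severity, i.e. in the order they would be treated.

insert 47 → {47}
insert 45 → {47, 45}
insert 66 → {66, 47, 45}
insert 62 → {66, 62, 47, 45}
call next patient → 66; now {62, 47, 45}
insert 39 → {62, 47, 45, 39}
call next patient → 62; now {47, 45, 39}
insert 53 → {53, 47, 45, 39}
insert 55 → {55, 53, 47, 45, 39}
insert 43 → {55, 53, 47, 45, 43, 39}
insert 59 → {59, 55, 53, 47, 45, 43, 39}
insert 42 → {59, 55, 53, 47, 45, 43, 42, 39}
call next patient → 59; now {55, 53, 47, 45, 43, 42, 39}
call next patient → 55; now {53, 47, 45, 43, 42, 39}
call next patient → 53; now {47, 45, 43, 42, 39}
call next patient → 47; now {45, 43, 42, 39}
insert 41 → {45, 43, 42, 41, 39}
insert 49 → {49, 45, 43, 42, 41, 39}
insert 58 → {58, 49, 45, 43, 42, 41, 39}
call next patient → 58; now {49, 45, 43, 42, 41, 39}
insert 51 → {51, 49, 45, 43, 42, 41, 39}
call next patient → 51; now {49, 45, 43, 42, 41, 39}
insert 38 → {49, 45, 43, 42, 41, 39, 38}
call next patient → 49; now {45, 43, 42, 41, 39, 38}
call next patient → 45; now {43, 42, 41, 39, 38}

43 → 42 → 41 → 39 → 38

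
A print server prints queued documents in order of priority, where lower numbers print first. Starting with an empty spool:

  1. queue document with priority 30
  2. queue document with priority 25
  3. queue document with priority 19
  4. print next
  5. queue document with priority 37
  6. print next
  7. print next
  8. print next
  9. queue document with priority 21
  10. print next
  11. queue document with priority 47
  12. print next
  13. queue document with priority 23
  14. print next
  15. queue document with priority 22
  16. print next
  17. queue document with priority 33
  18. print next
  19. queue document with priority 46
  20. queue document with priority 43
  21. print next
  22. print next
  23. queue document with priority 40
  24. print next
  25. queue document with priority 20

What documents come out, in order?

insert 30 → {30}
insert 25 → {25, 30}
insert 19 → {19, 25, 30}
print next → 19; now {25, 30}
insert 37 → {25, 30, 37}
print next → 25; now {30, 37}
print next → 30; now {37}
print next → 37; now {}
insert 21 → {21}
print next → 21; now {}
insert 47 → {47}
print next → 47; now {}
insert 23 → {23}
print next → 23; now {}
insert 22 → {22}
print next → 22; now {}
insert 33 → {33}
print next → 33; now {}
insert 46 → {46}
insert 43 → {43, 46}
print next → 43; now {46}
print next → 46; now {}
insert 40 → {40}
print next → 40; now {}
insert 20 → {20}

19 → 25 → 30 → 37 → 21 → 47 → 23 → 22 → 33 → 43 → 46 → 40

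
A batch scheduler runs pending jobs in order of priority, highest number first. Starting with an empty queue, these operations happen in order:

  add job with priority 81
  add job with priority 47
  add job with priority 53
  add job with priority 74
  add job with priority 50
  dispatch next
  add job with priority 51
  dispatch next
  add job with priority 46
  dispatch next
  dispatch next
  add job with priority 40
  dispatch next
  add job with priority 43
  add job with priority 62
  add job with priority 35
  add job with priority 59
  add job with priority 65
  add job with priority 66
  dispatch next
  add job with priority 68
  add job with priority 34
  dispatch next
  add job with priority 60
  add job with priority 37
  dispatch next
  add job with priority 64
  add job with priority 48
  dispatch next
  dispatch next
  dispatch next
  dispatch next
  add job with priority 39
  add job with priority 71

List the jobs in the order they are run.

insert 81 → {81}
insert 47 → {81, 47}
insert 53 → {81, 53, 47}
insert 74 → {81, 74, 53, 47}
insert 50 → {81, 74, 53, 50, 47}
dispatch next → 81; now {74, 53, 50, 47}
insert 51 → {74, 53, 51, 50, 47}
dispatch next → 74; now {53, 51, 50, 47}
insert 46 → {53, 51, 50, 47, 46}
dispatch next → 53; now {51, 50, 47, 46}
dispatch next → 51; now {50, 47, 46}
insert 40 → {50, 47, 46, 40}
dispatch next → 50; now {47, 46, 40}
insert 43 → {47, 46, 43, 40}
insert 62 → {62, 47, 46, 43, 40}
insert 35 → {62, 47, 46, 43, 40, 35}
insert 59 → {62, 59, 47, 46, 43, 40, 35}
insert 65 → {65, 62, 59, 47, 46, 43, 40, 35}
insert 66 → {66, 65, 62, 59, 47, 46, 43, 40, 35}
dispatch next → 66; now {65, 62, 59, 47, 46, 43, 40, 35}
insert 68 → {68, 65, 62, 59, 47, 46, 43, 40, 35}
insert 34 → {68, 65, 62, 59, 47, 46, 43, 40, 35, 34}
dispatch next → 68; now {65, 62, 59, 47, 46, 43, 40, 35, 34}
insert 60 → {65, 62, 60, 59, 47, 46, 43, 40, 35, 34}
insert 37 → {65, 62, 60, 59, 47, 46, 43, 40, 37, 35, 34}
dispatch next → 65; now {62, 60, 59, 47, 46, 43, 40, 37, 35, 34}
insert 64 → {64, 62, 60, 59, 47, 46, 43, 40, 37, 35, 34}
insert 48 → {64, 62, 60, 59, 48, 47, 46, 43, 40, 37, 35, 34}
dispatch next → 64; now {62, 60, 59, 48, 47, 46, 43, 40, 37, 35, 34}
dispatch next → 62; now {60, 59, 48, 47, 46, 43, 40, 37, 35, 34}
dispatch next → 60; now {59, 48, 47, 46, 43, 40, 37, 35, 34}
dispatch next → 59; now {48, 47, 46, 43, 40, 37, 35, 34}
insert 39 → {48, 47, 46, 43, 40, 39, 37, 35, 34}
insert 71 → {71, 48, 47, 46, 43, 40, 39, 37, 35, 34}

81, 74, 53, 51, 50, 66, 68, 65, 64, 62, 60, 59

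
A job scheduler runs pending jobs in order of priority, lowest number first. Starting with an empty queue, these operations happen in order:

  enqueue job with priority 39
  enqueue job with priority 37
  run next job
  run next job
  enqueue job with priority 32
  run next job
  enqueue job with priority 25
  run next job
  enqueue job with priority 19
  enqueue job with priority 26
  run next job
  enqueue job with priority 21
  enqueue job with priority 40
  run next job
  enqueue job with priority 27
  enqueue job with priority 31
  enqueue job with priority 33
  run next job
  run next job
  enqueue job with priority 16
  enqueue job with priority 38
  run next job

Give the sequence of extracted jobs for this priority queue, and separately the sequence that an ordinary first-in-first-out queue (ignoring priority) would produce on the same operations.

insert 39 → {39}
insert 37 → {37, 39}
run next job → 37; now {39}
run next job → 39; now {}
insert 32 → {32}
run next job → 32; now {}
insert 25 → {25}
run next job → 25; now {}
insert 19 → {19}
insert 26 → {19, 26}
run next job → 19; now {26}
insert 21 → {21, 26}
insert 40 → {21, 26, 40}
run next job → 21; now {26, 40}
insert 27 → {26, 27, 40}
insert 31 → {26, 27, 31, 40}
insert 33 → {26, 27, 31, 33, 40}
run next job → 26; now {27, 31, 33, 40}
run next job → 27; now {31, 33, 40}
insert 16 → {16, 31, 33, 40}
insert 38 → {16, 31, 33, 38, 40}
run next job → 16; now {31, 33, 38, 40}

priority queue: 37 → 39 → 32 → 25 → 19 → 21 → 26 → 27 → 16; FIFO queue: [39, 37, 32, 25, 19, 26, 21, 40, 27]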